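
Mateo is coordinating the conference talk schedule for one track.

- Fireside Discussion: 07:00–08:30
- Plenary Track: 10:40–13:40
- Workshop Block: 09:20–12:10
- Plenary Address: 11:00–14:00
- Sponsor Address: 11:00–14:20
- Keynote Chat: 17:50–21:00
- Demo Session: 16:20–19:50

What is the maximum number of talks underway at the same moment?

4

Sort all start/end points and keep a running count:
07:00 start Fireside Discussion → 1
08:30 end Fireside Discussion → 0
09:20 start Workshop Block → 1
10:40 start Plenary Track → 2
11:00 start Plenary Address → 3
11:00 start Sponsor Address → 4
12:10 end Workshop Block → 3
13:40 end Plenary Track → 2
14:00 end Plenary Address → 1
14:20 end Sponsor Address → 0
16:20 start Demo Session → 1
17:50 start Keynote Chat → 2
19:50 end Demo Session → 1
21:00 end Keynote Chat → 0
Peak is 4, at 11:00 (Plenary Address, Plenary Track, Sponsor Address, Workshop Block).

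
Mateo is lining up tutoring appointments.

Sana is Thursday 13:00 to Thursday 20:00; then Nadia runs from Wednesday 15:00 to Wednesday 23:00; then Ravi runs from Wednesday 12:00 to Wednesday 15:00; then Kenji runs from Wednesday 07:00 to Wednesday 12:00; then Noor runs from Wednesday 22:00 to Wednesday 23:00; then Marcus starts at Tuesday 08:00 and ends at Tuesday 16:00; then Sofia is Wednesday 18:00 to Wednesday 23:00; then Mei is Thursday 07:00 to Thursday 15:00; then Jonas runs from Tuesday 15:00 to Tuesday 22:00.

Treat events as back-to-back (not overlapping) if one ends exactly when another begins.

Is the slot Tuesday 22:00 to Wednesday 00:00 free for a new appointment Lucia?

Yes — the slot is free

Marcus: ends Tuesday 16:00 at or before Lucia starts Tuesday 22:00 → clear.
Jonas: ends Tuesday 22:00 at or before Lucia starts Tuesday 22:00 → clear.
Kenji: starts Wednesday 07:00 at or after Lucia ends Wednesday 00:00 → clear.
Ravi: starts Wednesday 12:00 at or after Lucia ends Wednesday 00:00 → clear.
Nadia: starts Wednesday 15:00 at or after Lucia ends Wednesday 00:00 → clear.
Sofia: starts Wednesday 18:00 at or after Lucia ends Wednesday 00:00 → clear.
Noor: starts Wednesday 22:00 at or after Lucia ends Wednesday 00:00 → clear.
Mei: starts Thursday 07:00 at or after Lucia ends Wednesday 00:00 → clear.
Sana: starts Thursday 13:00 at or after Lucia ends Wednesday 00:00 → clear.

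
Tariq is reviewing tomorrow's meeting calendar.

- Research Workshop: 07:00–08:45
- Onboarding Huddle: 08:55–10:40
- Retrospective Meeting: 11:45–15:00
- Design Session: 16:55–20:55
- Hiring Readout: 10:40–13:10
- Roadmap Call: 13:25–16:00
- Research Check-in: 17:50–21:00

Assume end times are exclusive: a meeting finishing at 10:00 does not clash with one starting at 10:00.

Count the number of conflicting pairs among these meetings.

3

Sorted by start: Research Workshop, Onboarding Huddle, Hiring Readout, Retrospective Meeting, Roadmap Call, Design Session, Research Check-in.
Onboarding Huddle starts after Research Workshop ends, so Research Workshop has no further overlaps.
Hiring Readout starts exactly when Onboarding Huddle ends (back-to-back, no overlap), so Onboarding Huddle has no further overlaps.
Retrospective Meeting starts before Hiring Readout ends → Hiring Readout and Retrospective Meeting overlap.
Roadmap Call starts after Hiring Readout ends, so Hiring Readout has no further overlaps.
Roadmap Call starts before Retrospective Meeting ends → Retrospective Meeting and Roadmap Call overlap.
Design Session starts after Retrospective Meeting ends, so Retrospective Meeting has no further overlaps.
Design Session starts after Roadmap Call ends, so Roadmap Call has no further overlaps.
Research Check-in starts before Design Session ends → Design Session and Research Check-in overlap.
Overlapping pairs: Design Session & Research Check-in, Hiring Readout & Retrospective Meeting, Retrospective Meeting & Roadmap Call — 3 in total.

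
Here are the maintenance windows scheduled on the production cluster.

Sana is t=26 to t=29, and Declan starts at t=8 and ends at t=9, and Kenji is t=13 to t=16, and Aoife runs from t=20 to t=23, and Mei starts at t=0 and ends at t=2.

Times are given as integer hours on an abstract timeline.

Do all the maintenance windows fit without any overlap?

Sorted by start: Mei, Declan, Kenji, Aoife, Sana.
Declan starts after Mei ends; Mei is clear from here.
Kenji starts after Declan ends; Declan is clear from here.
Aoife starts after Kenji ends; Kenji is clear from here.
Sana starts after Aoife ends.
Every pair is clear; the schedule has no overlaps.

Yes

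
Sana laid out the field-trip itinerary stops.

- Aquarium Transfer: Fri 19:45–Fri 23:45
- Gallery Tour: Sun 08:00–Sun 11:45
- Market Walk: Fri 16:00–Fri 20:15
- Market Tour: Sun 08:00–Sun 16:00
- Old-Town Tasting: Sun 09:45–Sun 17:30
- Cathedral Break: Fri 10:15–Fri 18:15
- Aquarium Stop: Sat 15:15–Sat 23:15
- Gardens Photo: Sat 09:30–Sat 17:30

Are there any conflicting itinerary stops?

Yes

Sorted by start: Cathedral Break, Market Walk, Aquarium Transfer, Gardens Photo, Aquarium Stop, Gallery Tour, Market Tour, Old-Town Tasting.
Market Walk starts before Cathedral Break ends → Cathedral Break and Market Walk overlap.
That's a conflict, so the schedule is not conflict-free.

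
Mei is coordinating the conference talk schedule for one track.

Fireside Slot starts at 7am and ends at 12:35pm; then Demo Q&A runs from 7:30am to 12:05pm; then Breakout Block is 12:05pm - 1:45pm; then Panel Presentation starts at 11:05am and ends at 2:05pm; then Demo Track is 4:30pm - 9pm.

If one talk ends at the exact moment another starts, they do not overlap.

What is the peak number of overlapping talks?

3

Sweep the timeline, counting +1 at each start and −1 at each end (ends before starts at a tie):
7am start Fireside Slot → 1
7:30am start Demo Q&A → 2
11:05am start Panel Presentation → 3
12:05pm end Demo Q&A → 2
12:05pm start Breakout Block → 3
12:35pm end Fireside Slot → 2
1:45pm end Breakout Block → 1
2:05pm end Panel Presentation → 0
4:30pm start Demo Track → 1
9pm end Demo Track → 0
Peak is 3, at 11:05am (Demo Q&A, Fireside Slot, Panel Presentation).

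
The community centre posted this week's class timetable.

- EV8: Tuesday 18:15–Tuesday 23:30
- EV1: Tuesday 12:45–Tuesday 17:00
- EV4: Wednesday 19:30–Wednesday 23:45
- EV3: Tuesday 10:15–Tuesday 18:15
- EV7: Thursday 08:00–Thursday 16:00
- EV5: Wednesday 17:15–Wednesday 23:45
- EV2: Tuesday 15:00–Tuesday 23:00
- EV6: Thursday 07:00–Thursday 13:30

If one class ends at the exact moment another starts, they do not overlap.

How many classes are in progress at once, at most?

3

Walk through starts and ends in time order (an end at T is processed before a start at T):
Tuesday 10:15 start EV3 → 1
Tuesday 12:45 start EV1 → 2
Tuesday 15:00 start EV2 → 3
Tuesday 17:00 end EV1 → 2
Tuesday 18:15 end EV3 → 1
Tuesday 18:15 start EV8 → 2
Tuesday 23:00 end EV2 → 1
Tuesday 23:30 end EV8 → 0
Wednesday 17:15 start EV5 → 1
Wednesday 19:30 start EV4 → 2
Wednesday 23:45 end EV4 → 1
Wednesday 23:45 end EV5 → 0
Thursday 07:00 start EV6 → 1
Thursday 08:00 start EV7 → 2
Thursday 13:30 end EV6 → 1
Thursday 16:00 end EV7 → 0
Peak is 3, at Tuesday 15:00 (EV1, EV2, EV3).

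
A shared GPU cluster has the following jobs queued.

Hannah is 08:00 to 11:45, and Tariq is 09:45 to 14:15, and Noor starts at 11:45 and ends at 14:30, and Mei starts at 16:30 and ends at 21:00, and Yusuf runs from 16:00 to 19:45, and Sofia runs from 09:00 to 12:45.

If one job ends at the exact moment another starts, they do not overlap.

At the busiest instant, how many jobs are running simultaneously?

3

Walk through starts and ends in time order (an end at T is processed before a start at T):
08:00 start Hannah → 1
09:00 start Sofia → 2
09:45 start Tariq → 3
11:45 end Hannah → 2
11:45 start Noor → 3
12:45 end Sofia → 2
14:15 end Tariq → 1
14:30 end Noor → 0
16:00 start Yusuf → 1
16:30 start Mei → 2
19:45 end Yusuf → 1
21:00 end Mei → 0
Peak is 3, at 09:45 (Hannah, Sofia, Tariq).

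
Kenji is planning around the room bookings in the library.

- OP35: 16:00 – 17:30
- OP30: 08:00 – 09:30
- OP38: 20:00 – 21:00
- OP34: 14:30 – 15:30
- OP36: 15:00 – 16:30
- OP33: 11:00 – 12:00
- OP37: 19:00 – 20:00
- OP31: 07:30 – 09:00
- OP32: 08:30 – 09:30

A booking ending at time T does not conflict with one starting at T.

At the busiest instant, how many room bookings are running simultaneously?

3

Sort all start/end points and keep a running count:
07:30 start OP31 → 1
08:00 start OP30 → 2
08:30 start OP32 → 3
09:00 end OP31 → 2
09:30 end OP30 → 1
09:30 end OP32 → 0
11:00 start OP33 → 1
12:00 end OP33 → 0
14:30 start OP34 → 1
15:00 start OP36 → 2
15:30 end OP34 → 1
16:00 start OP35 → 2
16:30 end OP36 → 1
17:30 end OP35 → 0
19:00 start OP37 → 1
20:00 end OP37 → 0
20:00 start OP38 → 1
21:00 end OP38 → 0
Peak is 3, at 08:30 (OP30, OP31, OP32).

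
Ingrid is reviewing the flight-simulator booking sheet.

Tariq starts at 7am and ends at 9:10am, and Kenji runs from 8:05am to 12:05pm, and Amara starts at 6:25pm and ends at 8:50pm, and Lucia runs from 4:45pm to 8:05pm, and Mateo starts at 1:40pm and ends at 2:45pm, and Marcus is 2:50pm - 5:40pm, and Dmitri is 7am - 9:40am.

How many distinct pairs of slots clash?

Sorted by start: Dmitri, Tariq, Kenji, Mateo, Marcus, Lucia, Amara.
Tariq starts before Dmitri ends → Dmitri and Tariq overlap.
Kenji starts before Dmitri ends → Dmitri and Kenji overlap.
Mateo starts after Dmitri ends — done with Dmitri.
Kenji starts before Tariq ends → Tariq and Kenji overlap.
Mateo starts after Tariq ends — done with Tariq.
Mateo starts after Kenji ends — done with Kenji.
Marcus starts after Mateo ends — done with Mateo.
Lucia starts before Marcus ends → Marcus and Lucia overlap.
Amara starts after Marcus ends.
Amara starts before Lucia ends → Lucia and Amara overlap.
Overlapping pairs: Amara & Lucia, Dmitri & Kenji, Dmitri & Tariq, Kenji & Tariq, Lucia & Marcus — 5 in total.

5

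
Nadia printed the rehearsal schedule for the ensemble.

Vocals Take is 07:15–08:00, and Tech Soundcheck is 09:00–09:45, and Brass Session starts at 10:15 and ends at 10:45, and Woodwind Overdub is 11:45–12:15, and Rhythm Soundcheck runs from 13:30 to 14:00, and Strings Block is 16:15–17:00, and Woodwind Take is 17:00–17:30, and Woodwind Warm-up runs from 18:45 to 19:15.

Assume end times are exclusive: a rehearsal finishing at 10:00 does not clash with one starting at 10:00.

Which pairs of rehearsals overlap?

no conflicts

Two intervals overlap when each starts before the other ends.
Sorted by start: Vocals Take, Tech Soundcheck, Brass Session, Woodwind Overdub, Rhythm Soundcheck, Strings Block, Woodwind Take, Woodwind Warm-up.
Tech Soundcheck starts after Vocals Take ends; Vocals Take is clear from here.
Brass Session starts after Tech Soundcheck ends; Tech Soundcheck is clear from here.
Woodwind Overdub starts after Brass Session ends; Brass Session is clear from here.
Rhythm Soundcheck starts after Woodwind Overdub ends; Woodwind Overdub is clear from here.
Strings Block starts after Rhythm Soundcheck ends; Rhythm Soundcheck is clear from here.
Woodwind Take starts exactly when Strings Block ends (back-to-back, no overlap); Strings Block is clear from here.
Woodwind Warm-up starts after Woodwind Take ends.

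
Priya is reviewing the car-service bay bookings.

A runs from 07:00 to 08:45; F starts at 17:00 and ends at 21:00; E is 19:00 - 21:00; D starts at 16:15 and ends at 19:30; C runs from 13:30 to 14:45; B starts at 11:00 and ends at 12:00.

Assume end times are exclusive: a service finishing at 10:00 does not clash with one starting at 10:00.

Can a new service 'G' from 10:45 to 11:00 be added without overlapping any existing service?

Yes — the slot is free

A: ends 08:45 at or before G starts 10:45 → clear.
B: starts 11:00 at or after G ends 11:00 → clear.
C: starts 13:30 at or after G ends 11:00 → clear.
D: starts 16:15 at or after G ends 11:00 → clear.
F: starts 17:00 at or after G ends 11:00 → clear.
E: starts 19:00 at or after G ends 11:00 → clear.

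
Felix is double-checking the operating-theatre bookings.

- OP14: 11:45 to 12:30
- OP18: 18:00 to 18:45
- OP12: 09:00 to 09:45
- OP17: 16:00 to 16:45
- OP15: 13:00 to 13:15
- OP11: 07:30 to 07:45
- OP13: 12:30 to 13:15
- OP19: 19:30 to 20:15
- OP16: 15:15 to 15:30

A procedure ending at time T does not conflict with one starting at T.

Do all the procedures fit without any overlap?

Sorted by start: OP11, OP12, OP14, OP13, OP15, OP16, OP17, OP18, OP19.
OP12 starts after OP11 ends, so OP11 has no further overlaps.
OP14 starts after OP12 ends, so OP12 has no further overlaps.
OP13 starts exactly when OP14 ends (back-to-back, no overlap), so OP14 has no further overlaps.
OP15 starts before OP13 ends → OP13 and OP15 overlap.
That's a conflict, so the schedule is not conflict-free.

No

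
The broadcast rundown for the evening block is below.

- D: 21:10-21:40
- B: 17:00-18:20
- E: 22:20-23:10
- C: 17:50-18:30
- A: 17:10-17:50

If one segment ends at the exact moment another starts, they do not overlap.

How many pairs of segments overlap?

Two intervals overlap when each starts before the other ends.
Sorted by start: B, A, C, D, E.
A starts before B ends → B and A overlap.
C starts before B ends → B and C overlap.
D starts after B ends, so B has no further overlaps.
C starts exactly when A ends (back-to-back, no overlap), so A has no further overlaps.
D starts after C ends, so C has no further overlaps.
E starts after D ends.
Overlapping pairs: A & B, B & C — 2 in total.

2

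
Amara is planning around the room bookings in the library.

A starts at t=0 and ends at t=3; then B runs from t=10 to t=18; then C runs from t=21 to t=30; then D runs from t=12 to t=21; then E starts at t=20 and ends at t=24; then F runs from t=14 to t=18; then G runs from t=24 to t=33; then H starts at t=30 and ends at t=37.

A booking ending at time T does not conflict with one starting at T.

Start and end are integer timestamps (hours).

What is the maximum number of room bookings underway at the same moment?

Walk through starts and ends in time order (an end at T is processed before a start at T):
t=0 start A → 1
t=3 end A → 0
t=10 start B → 1
t=12 start D → 2
t=14 start F → 3
t=18 end B → 2
t=18 end F → 1
t=20 start E → 2
t=21 end D → 1
t=21 start C → 2
t=24 end E → 1
t=24 start G → 2
t=30 end C → 1
t=30 start H → 2
t=33 end G → 1
t=37 end H → 0
Peak is 3, at t=14 (B, D, F).

3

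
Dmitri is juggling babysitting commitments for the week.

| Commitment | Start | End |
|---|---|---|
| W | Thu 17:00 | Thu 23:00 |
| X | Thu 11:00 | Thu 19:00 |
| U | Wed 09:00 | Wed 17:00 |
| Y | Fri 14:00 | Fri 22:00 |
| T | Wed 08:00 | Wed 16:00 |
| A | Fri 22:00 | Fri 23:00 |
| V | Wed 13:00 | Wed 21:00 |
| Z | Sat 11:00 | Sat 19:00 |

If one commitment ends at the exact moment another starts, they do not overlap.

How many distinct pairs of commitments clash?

4

Sorted by start: T, U, V, X, W, Y, A, Z.
U starts before T ends → T and U overlap.
V starts before T ends → T and V overlap.
X starts after T ends, so T has no further overlaps.
V starts before U ends → U and V overlap.
X starts after U ends, so U has no further overlaps.
X starts after V ends, so V has no further overlaps.
W starts before X ends → X and W overlap.
Y starts after X ends, so X has no further overlaps.
Y starts after W ends, so W has no further overlaps.
A starts exactly when Y ends (back-to-back, no overlap), so Y has no further overlaps.
Z starts after A ends.
Overlapping pairs: T & U, T & V, U & V, W & X — 4 in total.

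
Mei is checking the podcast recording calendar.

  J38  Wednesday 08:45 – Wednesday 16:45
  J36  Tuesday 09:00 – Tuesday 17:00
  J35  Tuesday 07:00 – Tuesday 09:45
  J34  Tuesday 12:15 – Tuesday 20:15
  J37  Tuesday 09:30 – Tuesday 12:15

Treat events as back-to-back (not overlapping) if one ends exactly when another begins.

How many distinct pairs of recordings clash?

Two intervals overlap when each starts before the other ends.
Sorted by start: J35, J36, J37, J34, J38.
J36 starts before J35 ends → J35 and J36 overlap.
J37 starts before J35 ends → J35 and J37 overlap.
J34 starts after J35 ends — done with J35.
J37 starts before J36 ends → J36 and J37 overlap.
J34 starts before J36 ends → J36 and J34 overlap.
J38 starts after J36 ends.
J34 starts exactly when J37 ends (back-to-back, no overlap) — done with J37.
J38 starts after J34 ends.
Overlapping pairs: J34 & J36, J35 & J36, J35 & J37, J36 & J37 — 4 in total.

4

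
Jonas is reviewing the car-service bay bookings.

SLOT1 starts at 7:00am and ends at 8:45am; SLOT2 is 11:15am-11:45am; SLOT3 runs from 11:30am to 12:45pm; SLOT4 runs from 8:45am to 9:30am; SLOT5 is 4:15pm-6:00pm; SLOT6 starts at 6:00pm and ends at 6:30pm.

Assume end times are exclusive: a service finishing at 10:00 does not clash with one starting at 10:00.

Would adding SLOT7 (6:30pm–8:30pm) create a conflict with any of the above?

SLOT1: ends 8:45am at or before SLOT7 starts 6:30pm → clear.
SLOT4: ends 9:30am at or before SLOT7 starts 6:30pm → clear.
SLOT2: ends 11:45am at or before SLOT7 starts 6:30pm → clear.
SLOT3: ends 12:45pm at or before SLOT7 starts 6:30pm → clear.
SLOT5: ends 6:00pm at or before SLOT7 starts 6:30pm → clear.
SLOT6: ends 6:30pm at or before SLOT7 starts 6:30pm → clear.

No — it doesn't clash with anything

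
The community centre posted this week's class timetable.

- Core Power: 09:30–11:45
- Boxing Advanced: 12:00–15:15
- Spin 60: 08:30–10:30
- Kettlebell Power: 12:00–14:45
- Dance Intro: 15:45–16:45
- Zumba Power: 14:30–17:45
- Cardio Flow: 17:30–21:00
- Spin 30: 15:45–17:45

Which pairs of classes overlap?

Sorted by start: Spin 60, Core Power, Boxing Advanced, Kettlebell Power, Zumba Power, Dance Intro, Spin 30, Cardio Flow.
Core Power starts before Spin 60 ends → Spin 60 and Core Power overlap.
Boxing Advanced starts after Spin 60 ends, so nothing later overlaps Spin 60 either.
Boxing Advanced starts after Core Power ends, so nothing later overlaps Core Power either.
Kettlebell Power starts before Boxing Advanced ends → Boxing Advanced and Kettlebell Power overlap.
Zumba Power starts before Boxing Advanced ends → Boxing Advanced and Zumba Power overlap.
Dance Intro starts after Boxing Advanced ends, so nothing later overlaps Boxing Advanced either.
Zumba Power starts before Kettlebell Power ends → Kettlebell Power and Zumba Power overlap.
Dance Intro starts after Kettlebell Power ends, so nothing later overlaps Kettlebell Power either.
Dance Intro starts before Zumba Power ends → Zumba Power and Dance Intro overlap.
Spin 30 starts before Zumba Power ends → Zumba Power and Spin 30 overlap.
Cardio Flow starts before Zumba Power ends → Zumba Power and Cardio Flow overlap.
Spin 30 starts before Dance Intro ends → Dance Intro and Spin 30 overlap.
Cardio Flow starts after Dance Intro ends.
Cardio Flow starts before Spin 30 ends → Spin 30 and Cardio Flow overlap.

Boxing Advanced & Kettlebell Power, Boxing Advanced & Zumba Power, Cardio Flow & Spin 30, Cardio Flow & Zumba Power, Core Power & Spin 60, Dance Intro & Spin 30, Dance Intro & Zumba Power, Kettlebell Power & Zumba Power, Spin 30 & Zumba Power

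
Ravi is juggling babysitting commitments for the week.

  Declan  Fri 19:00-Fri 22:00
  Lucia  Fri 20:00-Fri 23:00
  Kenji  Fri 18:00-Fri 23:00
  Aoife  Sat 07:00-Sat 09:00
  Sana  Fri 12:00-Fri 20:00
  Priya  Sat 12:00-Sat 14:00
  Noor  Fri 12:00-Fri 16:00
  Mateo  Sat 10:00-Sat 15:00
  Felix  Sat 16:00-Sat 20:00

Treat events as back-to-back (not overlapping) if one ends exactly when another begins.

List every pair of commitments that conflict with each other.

Declan & Kenji, Declan & Lucia, Declan & Sana, Kenji & Lucia, Kenji & Sana, Mateo & Priya, Noor & Sana

Sorted by start: Sana, Noor, Kenji, Declan, Lucia, Aoife, Mateo, Priya, Felix.
Noor starts before Sana ends → Sana and Noor overlap.
Kenji starts before Sana ends → Sana and Kenji overlap.
Declan starts before Sana ends → Sana and Declan overlap.
Lucia starts exactly when Sana ends (back-to-back, no overlap); Sana is clear from here.
Kenji starts after Noor ends; Noor is clear from here.
Declan starts before Kenji ends → Kenji and Declan overlap.
Lucia starts before Kenji ends → Kenji and Lucia overlap.
Aoife starts after Kenji ends; Kenji is clear from here.
Lucia starts before Declan ends → Declan and Lucia overlap.
Aoife starts after Declan ends; Declan is clear from here.
Aoife starts after Lucia ends; Lucia is clear from here.
Mateo starts after Aoife ends; Aoife is clear from here.
Priya starts before Mateo ends → Mateo and Priya overlap.
Felix starts after Mateo ends.
Felix starts after Priya ends.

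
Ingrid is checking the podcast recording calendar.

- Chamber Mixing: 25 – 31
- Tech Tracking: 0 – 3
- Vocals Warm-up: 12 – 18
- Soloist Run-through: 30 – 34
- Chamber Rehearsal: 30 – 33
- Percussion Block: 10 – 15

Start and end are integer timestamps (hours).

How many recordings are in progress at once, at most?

Sweep the timeline, counting +1 at each start and −1 at each end (ends before starts at a tie):
0 start Tech Tracking → 1
3 end Tech Tracking → 0
10 start Percussion Block → 1
12 start Vocals Warm-up → 2
15 end Percussion Block → 1
18 end Vocals Warm-up → 0
25 start Chamber Mixing → 1
30 start Chamber Rehearsal → 2
30 start Soloist Run-through → 3
31 end Chamber Mixing → 2
33 end Chamber Rehearsal → 1
34 end Soloist Run-through → 0
Peak is 3, at 30 (Chamber Mixing, Chamber Rehearsal, Soloist Run-through).

3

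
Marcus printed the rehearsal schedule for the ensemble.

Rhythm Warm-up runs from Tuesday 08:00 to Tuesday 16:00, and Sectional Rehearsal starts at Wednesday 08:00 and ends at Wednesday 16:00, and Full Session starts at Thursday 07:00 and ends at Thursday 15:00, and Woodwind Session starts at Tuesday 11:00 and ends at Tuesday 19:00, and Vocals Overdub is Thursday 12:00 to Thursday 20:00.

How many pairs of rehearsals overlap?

2

Two intervals overlap when each starts before the other ends.
Sorted by start: Rhythm Warm-up, Woodwind Session, Sectional Rehearsal, Full Session, Vocals Overdub.
Woodwind Session starts before Rhythm Warm-up ends → Rhythm Warm-up and Woodwind Session overlap.
Sectional Rehearsal starts after Rhythm Warm-up ends, so Rhythm Warm-up has no further overlaps.
Sectional Rehearsal starts after Woodwind Session ends, so Woodwind Session has no further overlaps.
Full Session starts after Sectional Rehearsal ends, so Sectional Rehearsal has no further overlaps.
Vocals Overdub starts before Full Session ends → Full Session and Vocals Overdub overlap.
Overlapping pairs: Full Session & Vocals Overdub, Rhythm Warm-up & Woodwind Session — 2 in total.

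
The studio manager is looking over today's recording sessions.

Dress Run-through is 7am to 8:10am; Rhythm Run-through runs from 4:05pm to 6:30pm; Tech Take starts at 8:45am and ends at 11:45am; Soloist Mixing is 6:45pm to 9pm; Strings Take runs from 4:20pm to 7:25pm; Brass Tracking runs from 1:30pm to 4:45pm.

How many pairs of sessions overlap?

4

Two intervals overlap when each starts before the other ends.
Sorted by start: Dress Run-through, Tech Take, Brass Tracking, Rhythm Run-through, Strings Take, Soloist Mixing.
Tech Take starts after Dress Run-through ends — done with Dress Run-through.
Brass Tracking starts after Tech Take ends — done with Tech Take.
Rhythm Run-through starts before Brass Tracking ends → Brass Tracking and Rhythm Run-through overlap.
Strings Take starts before Brass Tracking ends → Brass Tracking and Strings Take overlap.
Soloist Mixing starts after Brass Tracking ends.
Strings Take starts before Rhythm Run-through ends → Rhythm Run-through and Strings Take overlap.
Soloist Mixing starts after Rhythm Run-through ends.
Soloist Mixing starts before Strings Take ends → Strings Take and Soloist Mixing overlap.
Overlapping pairs: Brass Tracking & Rhythm Run-through, Brass Tracking & Strings Take, Rhythm Run-through & Strings Take, Soloist Mixing & Strings Take — 4 in total.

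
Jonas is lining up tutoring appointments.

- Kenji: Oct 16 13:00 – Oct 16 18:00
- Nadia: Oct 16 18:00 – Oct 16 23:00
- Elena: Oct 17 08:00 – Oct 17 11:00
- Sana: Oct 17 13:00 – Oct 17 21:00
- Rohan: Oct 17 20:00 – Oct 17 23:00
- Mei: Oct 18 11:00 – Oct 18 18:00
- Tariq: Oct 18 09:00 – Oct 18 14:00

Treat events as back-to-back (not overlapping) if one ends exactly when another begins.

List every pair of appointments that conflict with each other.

Two intervals overlap when each starts before the other ends.
Sorted by start: Kenji, Nadia, Elena, Sana, Rohan, Tariq, Mei.
Nadia starts exactly when Kenji ends (back-to-back, no overlap), so Kenji has no further overlaps.
Elena starts after Nadia ends, so Nadia has no further overlaps.
Sana starts after Elena ends, so Elena has no further overlaps.
Rohan starts before Sana ends → Sana and Rohan overlap.
Tariq starts after Sana ends, so Sana has no further overlaps.
Tariq starts after Rohan ends, so Rohan has no further overlaps.
Mei starts before Tariq ends → Tariq and Mei overlap.

Mei & Tariq, Rohan & Sana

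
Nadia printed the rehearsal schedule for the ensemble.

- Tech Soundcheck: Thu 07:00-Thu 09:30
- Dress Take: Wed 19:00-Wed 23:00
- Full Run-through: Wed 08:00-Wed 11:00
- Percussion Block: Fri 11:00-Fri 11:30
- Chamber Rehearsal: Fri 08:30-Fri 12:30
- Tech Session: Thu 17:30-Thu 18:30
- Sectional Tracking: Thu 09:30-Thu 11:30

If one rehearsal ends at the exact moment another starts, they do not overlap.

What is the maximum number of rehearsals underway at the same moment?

Sort all start/end points and keep a running count:
Wed 08:00 start Full Run-through → 1
Wed 11:00 end Full Run-through → 0
Wed 19:00 start Dress Take → 1
Wed 23:00 end Dress Take → 0
Thu 07:00 start Tech Soundcheck → 1
Thu 09:30 end Tech Soundcheck → 0
Thu 09:30 start Sectional Tracking → 1
Thu 11:30 end Sectional Tracking → 0
Thu 17:30 start Tech Session → 1
Thu 18:30 end Tech Session → 0
Fri 08:30 start Chamber Rehearsal → 1
Fri 11:00 start Percussion Block → 2
Fri 11:30 end Percussion Block → 1
Fri 12:30 end Chamber Rehearsal → 0
Peak is 2, at Fri 11:00 (Chamber Rehearsal, Percussion Block).

2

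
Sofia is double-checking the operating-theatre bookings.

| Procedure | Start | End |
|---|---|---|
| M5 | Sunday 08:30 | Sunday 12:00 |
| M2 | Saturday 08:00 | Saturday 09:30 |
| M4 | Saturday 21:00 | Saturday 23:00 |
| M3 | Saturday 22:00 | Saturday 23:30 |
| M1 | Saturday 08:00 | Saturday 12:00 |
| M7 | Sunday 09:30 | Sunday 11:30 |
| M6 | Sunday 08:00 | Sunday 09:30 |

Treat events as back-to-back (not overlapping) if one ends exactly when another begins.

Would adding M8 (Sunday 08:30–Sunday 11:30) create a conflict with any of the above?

Yes — it overlaps M5, M6, M7

M1: ends Saturday 12:00 at or before M8 starts Sunday 08:30 → clear.
M2: ends Saturday 09:30 at or before M8 starts Sunday 08:30 → clear.
M4: ends Saturday 23:00 at or before M8 starts Sunday 08:30 → clear.
M3: ends Saturday 23:30 at or before M8 starts Sunday 08:30 → clear.
M6: starts Sunday 08:00 before M8 ends Sunday 11:30, and ends Sunday 09:30 after M8 starts Sunday 08:30 → overlap.
M5: starts Sunday 08:30 before M8 ends Sunday 11:30, and ends Sunday 12:00 after M8 starts Sunday 08:30 → overlap.
M7: starts Sunday 09:30 before M8 ends Sunday 11:30, and ends Sunday 11:30 after M8 starts Sunday 08:30 → overlap.
M8 overlaps M5, M6, M7.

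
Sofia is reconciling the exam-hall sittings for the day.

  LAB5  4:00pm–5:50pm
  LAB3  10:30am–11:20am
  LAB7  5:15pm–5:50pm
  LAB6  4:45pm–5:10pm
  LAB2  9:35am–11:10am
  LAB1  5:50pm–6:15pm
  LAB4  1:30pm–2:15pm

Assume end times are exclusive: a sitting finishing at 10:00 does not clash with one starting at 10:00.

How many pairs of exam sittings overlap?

3

Two intervals overlap when each starts before the other ends.
Sorted by start: LAB2, LAB3, LAB4, LAB5, LAB6, LAB7, LAB1.
LAB3 starts before LAB2 ends → LAB2 and LAB3 overlap.
LAB4 starts after LAB2 ends — done with LAB2.
LAB4 starts after LAB3 ends — done with LAB3.
LAB5 starts after LAB4 ends — done with LAB4.
LAB6 starts before LAB5 ends → LAB5 and LAB6 overlap.
LAB7 starts before LAB5 ends → LAB5 and LAB7 overlap.
LAB1 starts exactly when LAB5 ends (back-to-back, no overlap).
LAB7 starts after LAB6 ends — done with LAB6.
LAB1 starts exactly when LAB7 ends (back-to-back, no overlap).
Overlapping pairs: LAB2 & LAB3, LAB5 & LAB6, LAB5 & LAB7 — 3 in total.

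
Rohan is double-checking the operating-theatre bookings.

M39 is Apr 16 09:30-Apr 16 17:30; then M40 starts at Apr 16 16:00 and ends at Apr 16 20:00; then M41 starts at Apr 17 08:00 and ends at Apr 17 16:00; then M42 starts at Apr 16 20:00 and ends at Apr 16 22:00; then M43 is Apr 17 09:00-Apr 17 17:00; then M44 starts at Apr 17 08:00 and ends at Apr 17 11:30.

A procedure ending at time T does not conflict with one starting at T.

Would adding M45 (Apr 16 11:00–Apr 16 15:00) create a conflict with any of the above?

Yes — it overlaps M39

M39: starts Apr 16 09:30 before M45 ends Apr 16 15:00, and ends Apr 16 17:30 after M45 starts Apr 16 11:00 → overlap.
M40: starts Apr 16 16:00 at or after M45 ends Apr 16 15:00 → clear.
M42: starts Apr 16 20:00 at or after M45 ends Apr 16 15:00 → clear.
M41: starts Apr 17 08:00 at or after M45 ends Apr 16 15:00 → clear.
M44: starts Apr 17 08:00 at or after M45 ends Apr 16 15:00 → clear.
M43: starts Apr 17 09:00 at or after M45 ends Apr 16 15:00 → clear.
M45 overlaps M39.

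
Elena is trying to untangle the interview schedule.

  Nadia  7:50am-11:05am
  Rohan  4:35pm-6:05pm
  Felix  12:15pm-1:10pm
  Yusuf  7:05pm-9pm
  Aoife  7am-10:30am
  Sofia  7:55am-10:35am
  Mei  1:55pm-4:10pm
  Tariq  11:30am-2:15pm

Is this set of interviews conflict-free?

No

Check each pair: they overlap iff neither finishes before the other starts.
Sorted by start: Aoife, Nadia, Sofia, Tariq, Felix, Mei, Rohan, Yusuf.
Nadia starts before Aoife ends → Aoife and Nadia overlap.
That's a conflict, so the schedule is not conflict-free.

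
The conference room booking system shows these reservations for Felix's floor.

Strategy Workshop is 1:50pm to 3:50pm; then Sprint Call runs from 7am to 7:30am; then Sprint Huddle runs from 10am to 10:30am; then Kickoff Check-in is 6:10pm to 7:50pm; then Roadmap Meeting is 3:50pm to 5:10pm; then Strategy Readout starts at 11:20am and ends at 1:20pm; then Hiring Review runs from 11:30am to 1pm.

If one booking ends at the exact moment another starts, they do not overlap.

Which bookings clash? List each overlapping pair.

Hiring Review & Strategy Readout

Sorted by start: Sprint Call, Sprint Huddle, Strategy Readout, Hiring Review, Strategy Workshop, Roadmap Meeting, Kickoff Check-in.
Sprint Huddle starts after Sprint Call ends; Sprint Call is clear from here.
Strategy Readout starts after Sprint Huddle ends; Sprint Huddle is clear from here.
Hiring Review starts before Strategy Readout ends → Strategy Readout and Hiring Review overlap.
Strategy Workshop starts after Strategy Readout ends; Strategy Readout is clear from here.
Strategy Workshop starts after Hiring Review ends; Hiring Review is clear from here.
Roadmap Meeting starts exactly when Strategy Workshop ends (back-to-back, no overlap); Strategy Workshop is clear from here.
Kickoff Check-in starts after Roadmap Meeting ends.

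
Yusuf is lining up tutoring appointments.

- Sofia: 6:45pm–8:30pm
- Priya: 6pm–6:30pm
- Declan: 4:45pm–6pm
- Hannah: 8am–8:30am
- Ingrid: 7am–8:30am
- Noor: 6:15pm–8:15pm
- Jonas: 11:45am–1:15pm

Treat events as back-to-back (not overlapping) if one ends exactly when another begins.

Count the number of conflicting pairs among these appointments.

Sorted by start: Ingrid, Hannah, Jonas, Declan, Priya, Noor, Sofia.
Hannah starts before Ingrid ends → Ingrid and Hannah overlap.
Jonas starts after Ingrid ends, so nothing later overlaps Ingrid either.
Jonas starts after Hannah ends, so nothing later overlaps Hannah either.
Declan starts after Jonas ends, so nothing later overlaps Jonas either.
Priya starts exactly when Declan ends (back-to-back, no overlap), so nothing later overlaps Declan either.
Noor starts before Priya ends → Priya and Noor overlap.
Sofia starts after Priya ends.
Sofia starts before Noor ends → Noor and Sofia overlap.
Overlapping pairs: Hannah & Ingrid, Noor & Priya, Noor & Sofia — 3 in total.

3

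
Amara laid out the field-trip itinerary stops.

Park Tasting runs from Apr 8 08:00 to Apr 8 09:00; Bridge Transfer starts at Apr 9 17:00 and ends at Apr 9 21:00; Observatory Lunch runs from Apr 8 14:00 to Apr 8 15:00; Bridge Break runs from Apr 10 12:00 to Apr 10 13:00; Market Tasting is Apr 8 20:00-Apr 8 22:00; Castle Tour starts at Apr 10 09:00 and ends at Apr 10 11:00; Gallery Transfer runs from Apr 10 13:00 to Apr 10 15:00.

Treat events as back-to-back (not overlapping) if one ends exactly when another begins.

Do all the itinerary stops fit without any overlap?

Yes

Sorted by start: Park Tasting, Observatory Lunch, Market Tasting, Bridge Transfer, Castle Tour, Bridge Break, Gallery Transfer.
Observatory Lunch starts after Park Tasting ends, so nothing later overlaps Park Tasting either.
Market Tasting starts after Observatory Lunch ends, so nothing later overlaps Observatory Lunch either.
Bridge Transfer starts after Market Tasting ends, so nothing later overlaps Market Tasting either.
Castle Tour starts after Bridge Transfer ends, so nothing later overlaps Bridge Transfer either.
Bridge Break starts after Castle Tour ends, so nothing later overlaps Castle Tour either.
Gallery Transfer starts exactly when Bridge Break ends (back-to-back, no overlap).
Every pair is clear; the schedule has no overlaps.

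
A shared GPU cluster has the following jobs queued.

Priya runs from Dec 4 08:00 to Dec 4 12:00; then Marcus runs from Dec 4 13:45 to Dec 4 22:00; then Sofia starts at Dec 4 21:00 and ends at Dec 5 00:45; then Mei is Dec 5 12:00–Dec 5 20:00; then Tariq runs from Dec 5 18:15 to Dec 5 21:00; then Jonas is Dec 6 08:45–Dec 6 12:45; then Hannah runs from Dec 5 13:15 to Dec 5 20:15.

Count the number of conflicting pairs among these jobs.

4

Sorted by start: Priya, Marcus, Sofia, Mei, Hannah, Tariq, Jonas.
Marcus starts after Priya ends, so Priya has no further overlaps.
Sofia starts before Marcus ends → Marcus and Sofia overlap.
Mei starts after Marcus ends, so Marcus has no further overlaps.
Mei starts after Sofia ends, so Sofia has no further overlaps.
Hannah starts before Mei ends → Mei and Hannah overlap.
Tariq starts before Mei ends → Mei and Tariq overlap.
Jonas starts after Mei ends.
Tariq starts before Hannah ends → Hannah and Tariq overlap.
Jonas starts after Hannah ends.
Jonas starts after Tariq ends.
Overlapping pairs: Hannah & Mei, Hannah & Tariq, Marcus & Sofia, Mei & Tariq — 4 in total.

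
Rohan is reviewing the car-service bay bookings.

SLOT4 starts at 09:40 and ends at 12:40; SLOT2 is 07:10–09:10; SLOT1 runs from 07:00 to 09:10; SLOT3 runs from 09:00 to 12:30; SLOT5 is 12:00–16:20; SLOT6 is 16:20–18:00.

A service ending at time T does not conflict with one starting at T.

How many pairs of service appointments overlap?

Sorted by start: SLOT1, SLOT2, SLOT3, SLOT4, SLOT5, SLOT6.
SLOT2 starts before SLOT1 ends → SLOT1 and SLOT2 overlap.
SLOT3 starts before SLOT1 ends → SLOT1 and SLOT3 overlap.
SLOT4 starts after SLOT1 ends; SLOT1 is clear from here.
SLOT3 starts before SLOT2 ends → SLOT2 and SLOT3 overlap.
SLOT4 starts after SLOT2 ends; SLOT2 is clear from here.
SLOT4 starts before SLOT3 ends → SLOT3 and SLOT4 overlap.
SLOT5 starts before SLOT3 ends → SLOT3 and SLOT5 overlap.
SLOT6 starts after SLOT3 ends.
SLOT5 starts before SLOT4 ends → SLOT4 and SLOT5 overlap.
SLOT6 starts after SLOT4 ends.
SLOT6 starts exactly when SLOT5 ends (back-to-back, no overlap).
Overlapping pairs: SLOT1 & SLOT2, SLOT1 & SLOT3, SLOT2 & SLOT3, SLOT3 & SLOT4, SLOT3 & SLOT5, SLOT4 & SLOT5 — 6 in total.

6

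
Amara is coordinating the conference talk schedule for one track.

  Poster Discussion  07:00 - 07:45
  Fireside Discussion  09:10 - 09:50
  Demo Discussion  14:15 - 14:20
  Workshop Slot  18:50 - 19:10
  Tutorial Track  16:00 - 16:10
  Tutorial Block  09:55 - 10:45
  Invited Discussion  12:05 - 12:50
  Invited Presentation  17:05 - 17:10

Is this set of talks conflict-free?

Sorted by start: Poster Discussion, Fireside Discussion, Tutorial Block, Invited Discussion, Demo Discussion, Tutorial Track, Invited Presentation, Workshop Slot.
Fireside Discussion starts after Poster Discussion ends — done with Poster Discussion.
Tutorial Block starts after Fireside Discussion ends — done with Fireside Discussion.
Invited Discussion starts after Tutorial Block ends — done with Tutorial Block.
Demo Discussion starts after Invited Discussion ends — done with Invited Discussion.
Tutorial Track starts after Demo Discussion ends — done with Demo Discussion.
Invited Presentation starts after Tutorial Track ends — done with Tutorial Track.
Workshop Slot starts after Invited Presentation ends.
Every pair is clear; the schedule has no overlaps.

Yes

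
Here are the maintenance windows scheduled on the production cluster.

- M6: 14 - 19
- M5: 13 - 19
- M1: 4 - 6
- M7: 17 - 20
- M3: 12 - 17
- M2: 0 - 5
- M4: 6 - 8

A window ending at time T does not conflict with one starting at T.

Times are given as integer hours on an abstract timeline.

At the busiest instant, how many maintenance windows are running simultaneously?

Sweep the timeline, counting +1 at each start and −1 at each end (ends before starts at a tie):
0 start M2 → 1
4 start M1 → 2
5 end M2 → 1
6 end M1 → 0
6 start M4 → 1
8 end M4 → 0
12 start M3 → 1
13 start M5 → 2
14 start M6 → 3
17 end M3 → 2
17 start M7 → 3
19 end M5 → 2
19 end M6 → 1
20 end M7 → 0
Peak is 3, at 14 (M3, M5, M6).

3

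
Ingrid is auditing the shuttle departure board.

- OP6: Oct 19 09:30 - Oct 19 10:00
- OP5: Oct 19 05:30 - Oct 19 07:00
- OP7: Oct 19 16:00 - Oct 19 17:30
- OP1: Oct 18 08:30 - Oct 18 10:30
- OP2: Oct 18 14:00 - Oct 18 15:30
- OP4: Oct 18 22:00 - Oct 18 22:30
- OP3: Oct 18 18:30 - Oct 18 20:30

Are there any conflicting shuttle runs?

No

Sorted by start: OP1, OP2, OP3, OP4, OP5, OP6, OP7.
OP2 starts after OP1 ends — done with OP1.
OP3 starts after OP2 ends — done with OP2.
OP4 starts after OP3 ends — done with OP3.
OP5 starts after OP4 ends — done with OP4.
OP6 starts after OP5 ends — done with OP5.
OP7 starts after OP6 ends.
Every pair is clear; the schedule has no overlaps.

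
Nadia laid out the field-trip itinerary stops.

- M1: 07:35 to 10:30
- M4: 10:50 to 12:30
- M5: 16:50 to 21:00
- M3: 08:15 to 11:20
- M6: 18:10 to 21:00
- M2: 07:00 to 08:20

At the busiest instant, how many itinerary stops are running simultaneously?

Sort all start/end points and keep a running count:
07:00 start M2 → 1
07:35 start M1 → 2
08:15 start M3 → 3
08:20 end M2 → 2
10:30 end M1 → 1
10:50 start M4 → 2
11:20 end M3 → 1
12:30 end M4 → 0
16:50 start M5 → 1
18:10 start M6 → 2
21:00 end M5 → 1
21:00 end M6 → 0
Peak is 3, at 08:15 (M1, M2, M3).

3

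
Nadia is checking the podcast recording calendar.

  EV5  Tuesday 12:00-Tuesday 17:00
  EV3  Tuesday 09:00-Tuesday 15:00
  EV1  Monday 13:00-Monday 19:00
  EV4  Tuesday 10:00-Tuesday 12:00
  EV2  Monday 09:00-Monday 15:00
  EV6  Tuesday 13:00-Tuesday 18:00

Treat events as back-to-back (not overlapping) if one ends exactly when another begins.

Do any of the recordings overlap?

Two intervals overlap when each starts before the other ends.
Sorted by start: EV2, EV1, EV3, EV4, EV5, EV6.
EV1 starts before EV2 ends → EV2 and EV1 overlap.
That's a conflict, so the schedule is not conflict-free.

Yes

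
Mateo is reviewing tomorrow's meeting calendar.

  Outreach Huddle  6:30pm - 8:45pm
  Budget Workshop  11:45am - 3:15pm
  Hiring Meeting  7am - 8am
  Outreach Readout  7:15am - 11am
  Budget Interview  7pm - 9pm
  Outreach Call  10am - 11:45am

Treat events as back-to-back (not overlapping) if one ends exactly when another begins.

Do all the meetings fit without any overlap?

Sorted by start: Hiring Meeting, Outreach Readout, Outreach Call, Budget Workshop, Outreach Huddle, Budget Interview.
Outreach Readout starts before Hiring Meeting ends → Hiring Meeting and Outreach Readout overlap.
That's a conflict, so the schedule is not conflict-free.

No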